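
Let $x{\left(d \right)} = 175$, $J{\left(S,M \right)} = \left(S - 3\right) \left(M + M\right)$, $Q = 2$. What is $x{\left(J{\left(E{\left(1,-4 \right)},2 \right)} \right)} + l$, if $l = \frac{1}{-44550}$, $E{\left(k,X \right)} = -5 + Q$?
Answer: $\frac{7796249}{44550} \approx 175.0$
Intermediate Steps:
$E{\left(k,X \right)} = -3$ ($E{\left(k,X \right)} = -5 + 2 = -3$)
$J{\left(S,M \right)} = 2 M \left(-3 + S\right)$ ($J{\left(S,M \right)} = \left(-3 + S\right) 2 M = 2 M \left(-3 + S\right)$)
$l = - \frac{1}{44550} \approx -2.2447 \cdot 10^{-5}$
$x{\left(J{\left(E{\left(1,-4 \right)},2 \right)} \right)} + l = 175 - \frac{1}{44550} = \frac{7796249}{44550}$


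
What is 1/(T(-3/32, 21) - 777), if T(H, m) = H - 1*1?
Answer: -32/24899 ≈ -0.0012852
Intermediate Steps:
T(H, m) = -1 + H (T(H, m) = H - 1 = -1 + H)
1/(T(-3/32, 21) - 777) = 1/((-1 - 3/32) - 777) = 1/(-35/32 - 777) = 1/(-24899/32) = -32/24899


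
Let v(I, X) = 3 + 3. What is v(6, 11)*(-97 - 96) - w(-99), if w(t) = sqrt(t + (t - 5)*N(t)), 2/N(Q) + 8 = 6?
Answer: -1158 - sqrt(5) ≈ -1160.2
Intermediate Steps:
v(I, X) = 6
N(Q) = -1 (N(Q) = 2/(-8 + 6) = 2/(-2) = 2*(-1/2) = -1)
w(t) = sqrt(5) (w(t) = sqrt(t + (t - 5)*(-1)) = sqrt(t + (-5 + t)*(-1)) = sqrt(t + (5 - t)) = sqrt(5))
v(6, 11)*(-97 - 96) - w(-99) = 6*(-97 - 96) - sqrt(5) = 6*(-193) - sqrt(5) = -1158 - sqrt(5)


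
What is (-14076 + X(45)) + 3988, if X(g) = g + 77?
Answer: -9966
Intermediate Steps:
X(g) = 77 + g
(-14076 + X(45)) + 3988 = (-14076 + (77 + 45)) + 3988 = (-14076 + 122) + 3988 = -13954 + 3988 = -9966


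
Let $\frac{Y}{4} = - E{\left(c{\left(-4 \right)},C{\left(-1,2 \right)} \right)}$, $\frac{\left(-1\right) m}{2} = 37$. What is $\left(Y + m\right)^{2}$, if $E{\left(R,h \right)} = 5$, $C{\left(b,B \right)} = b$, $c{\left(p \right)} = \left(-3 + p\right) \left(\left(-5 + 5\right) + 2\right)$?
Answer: $8836$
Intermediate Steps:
$m = -74$ ($m = \left(-2\right) 37 = -74$)
$c{\left(p \right)} = -6 + 2 p$ ($c{\left(p \right)} = \left(-3 + p\right) \left(0 + 2\right) = \left(-3 + p\right) 2 = -6 + 2 p$)
$Y = -20$ ($Y = 4 \left(\left(-1\right) 5\right) = 4 \left(-5\right) = -20$)
$\left(Y + m\right)^{2} = \left(-20 - 74\right)^{2} = \left(-94\right)^{2} = 8836$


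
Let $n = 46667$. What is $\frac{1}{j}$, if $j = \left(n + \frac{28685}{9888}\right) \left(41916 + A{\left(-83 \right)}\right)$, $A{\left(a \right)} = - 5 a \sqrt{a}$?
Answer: $\frac{414465408}{817380276322363111} - \frac{4103520 i \sqrt{83}}{817380276322363111} \approx 5.0707 \cdot 10^{-10} - 4.5737 \cdot 10^{-11} i$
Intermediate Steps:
$A{\left(a \right)} = - 5 a^{\frac{3}{2}}$
$j = \frac{1611921629633}{824} + \frac{191510872115 i \sqrt{83}}{9888}$ ($j = \left(46667 + \frac{28685}{9888}\right) \left(41916 - 5 \left(-83\right)^{\frac{3}{2}}\right) = \left(46667 + 28685 \cdot \frac{1}{9888}\right) \left(41916 - 5 \left(- 83 i \sqrt{83}\right)\right) = \left(46667 + \frac{28685}{9888}\right) \left(41916 + 415 i \sqrt{83}\right) = \frac{461471981 \left(41916 + 415 i \sqrt{83}\right)}{9888} = \frac{1611921629633}{824} + \frac{191510872115 i \sqrt{83}}{9888} \approx 1.9562 \cdot 10^{9} + 1.7645 \cdot 10^{8} i$)
$\frac{1}{j} = \frac{1}{\frac{1611921629633}{824} + \frac{191510872115 i \sqrt{83}}{9888}}$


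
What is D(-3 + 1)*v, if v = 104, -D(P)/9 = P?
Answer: 1872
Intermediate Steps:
D(P) = -9*P
D(-3 + 1)*v = -9*(-3 + 1)*104 = -9*(-2)*104 = 18*104 = 1872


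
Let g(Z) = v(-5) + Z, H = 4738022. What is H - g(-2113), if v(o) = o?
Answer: 4740140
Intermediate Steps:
g(Z) = -5 + Z
H - g(-2113) = 4738022 - (-5 - 2113) = 4738022 - 1*(-2118) = 4738022 + 2118 = 4740140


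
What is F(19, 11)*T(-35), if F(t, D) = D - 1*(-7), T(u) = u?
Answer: -630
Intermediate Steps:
F(t, D) = 7 + D (F(t, D) = D + 7 = 7 + D)
F(19, 11)*T(-35) = (7 + 11)*(-35) = 18*(-35) = -630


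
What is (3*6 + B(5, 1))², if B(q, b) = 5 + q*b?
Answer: 784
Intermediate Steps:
B(q, b) = 5 + b*q
(3*6 + B(5, 1))² = (3*6 + (5 + 1*5))² = (18 + (5 + 5))² = (18 + 10)² = 28² = 784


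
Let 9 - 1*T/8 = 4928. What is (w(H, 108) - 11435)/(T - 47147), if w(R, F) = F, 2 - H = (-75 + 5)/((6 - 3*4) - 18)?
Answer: 11327/86499 ≈ 0.13095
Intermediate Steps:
T = -39352 (T = 72 - 8*4928 = 72 - 39424 = -39352)
H = -11/12 (H = 2 - (-75 + 5)/((6 - 3*4) - 18) = 2 - (-70)/((6 - 12) - 18) = 2 - (-70)/(-6 - 18) = 2 - (-70)/(-24) = 2 - (-70)*(-1)/24 = 2 - 1*35/12 = 2 - 35/12 = -11/12 ≈ -0.91667)
(w(H, 108) - 11435)/(T - 47147) = (108 - 11435)/(-39352 - 47147) = -11327/(-86499) = -11327*(-1/86499) = 11327/86499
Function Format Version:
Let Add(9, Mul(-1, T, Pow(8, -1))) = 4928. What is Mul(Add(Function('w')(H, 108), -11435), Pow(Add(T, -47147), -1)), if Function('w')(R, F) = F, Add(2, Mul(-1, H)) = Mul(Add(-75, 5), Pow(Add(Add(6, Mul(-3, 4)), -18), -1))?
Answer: Rational(11327, 86499) ≈ 0.13095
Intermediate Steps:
T = -39352 (T = Add(72, Mul(-8, 4928)) = Add(72, -39424) = -39352)
H = Rational(-11, 12) (H = Add(2, Mul(-1, Mul(Add(-75, 5), Pow(Add(Add(6, Mul(-3, 4)), -18), -1)))) = Add(2, Mul(-1, Mul(-70, Pow(Add(Add(6, -12), -18), -1)))) = Add(2, Mul(-1, Mul(-70, Pow(Add(-6, -18), -1)))) = Add(2, Mul(-1, Mul(-70, Pow(-24, -1)))) = Add(2, Mul(-1, Mul(-70, Rational(-1, 24)))) = Add(2, Mul(-1, Rational(35, 12))) = Add(2, Rational(-35, 12)) = Rational(-11, 12) ≈ -0.91667)
Mul(Add(Function('w')(H, 108), -11435), Pow(Add(T, -47147), -1)) = Mul(Add(108, -11435), Pow(Add(-39352, -47147), -1)) = Mul(-11327, Pow(-86499, -1)) = Mul(-11327, Rational(-1, 86499)) = Rational(11327, 86499)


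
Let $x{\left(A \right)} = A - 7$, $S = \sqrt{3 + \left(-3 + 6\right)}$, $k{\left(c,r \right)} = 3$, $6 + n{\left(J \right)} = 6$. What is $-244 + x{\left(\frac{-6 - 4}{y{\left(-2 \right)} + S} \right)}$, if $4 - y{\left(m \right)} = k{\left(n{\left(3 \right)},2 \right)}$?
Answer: $-249 - 2 \sqrt{6} \approx -253.9$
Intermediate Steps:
$n{\left(J \right)} = 0$ ($n{\left(J \right)} = -6 + 6 = 0$)
$y{\left(m \right)} = 1$ ($y{\left(m \right)} = 4 - 3 = 1$)
$S = \sqrt{6}$ ($S = \sqrt{3 + 3} = \sqrt{6} \approx 2.4495$)
$x{\left(A \right)} = -7 + A$
$-244 + x{\left(\frac{-6 - 4}{y{\left(-2 \right)} + S} \right)} = -244 - \left(7 - \frac{-6 - 4}{1 + \sqrt{6}}\right) = -244 - \left(7 + \frac{10}{1 + \sqrt{6}}\right) = -251 - \frac{10}{1 + \sqrt{6}}$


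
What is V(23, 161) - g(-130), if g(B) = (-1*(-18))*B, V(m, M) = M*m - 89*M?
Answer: -8286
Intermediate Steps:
V(m, M) = -89*M + M*m
g(B) = 18*B
V(23, 161) - g(-130) = 161*(-89 + 23) - 18*(-130) = 161*(-66) - 1*(-2340) = -10626 + 2340 = -8286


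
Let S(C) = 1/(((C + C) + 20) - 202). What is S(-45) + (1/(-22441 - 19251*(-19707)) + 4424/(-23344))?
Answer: -15747866379475/81514984495728 ≈ -0.19319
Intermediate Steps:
S(C) = 1/(-182 + 2*C) (S(C) = 1/((2*C + 20) - 202) = 1/((20 + 2*C) - 202) = 1/(-182 + 2*C))
S(-45) + (1/(-22441 - 19251*(-19707)) + 4424/(-23344)) = 1/(2*(-91 - 45)) + (1/(-22441 - 19251*(-19707)) + 4424/(-23344)) = (1/2)/(-136) + (-1/19707/(-41692) + 4424*(-1/23344)) = (1/2)*(-1/136) + (-1/41692*(-1/19707) - 553/2918) = -1/272 + (1/821624244 - 553/2918) = -1/272 - 227179102007/1198749771996 = -15747866379475/81514984495728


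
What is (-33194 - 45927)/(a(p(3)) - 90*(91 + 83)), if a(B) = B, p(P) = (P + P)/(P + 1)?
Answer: 158242/31317 ≈ 5.0529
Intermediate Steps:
p(P) = 2*P/(1 + P) (p(P) = (2*P)/(1 + P) = 2*P/(1 + P))
(-33194 - 45927)/(a(p(3)) - 90*(91 + 83)) = (-33194 - 45927)/(2*3/(1 + 3) - 90*(91 + 83)) = -79121/(2*3/4 - 90*174) = -79121/(2*3*(1/4) - 15660) = -79121/(3/2 - 15660) = -79121/(-31317/2) = -79121*(-2/31317) = 158242/31317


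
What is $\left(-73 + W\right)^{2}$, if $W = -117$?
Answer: $36100$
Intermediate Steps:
$\left(-73 + W\right)^{2} = \left(-73 - 117\right)^{2} = \left(-190\right)^{2} = 36100$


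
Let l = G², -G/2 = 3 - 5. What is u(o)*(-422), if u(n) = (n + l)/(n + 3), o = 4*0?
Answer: -6752/3 ≈ -2250.7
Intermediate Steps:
o = 0
G = 4 (G = -2*(3 - 5) = -2*(-2) = 4)
l = 16 (l = 4² = 16)
u(n) = (16 + n)/(3 + n) (u(n) = (n + 16)/(n + 3) = (16 + n)/(3 + n))
u(o)*(-422) = ((16 + 0)/(3 + 0))*(-422) = (16/3)*(-422) = -6752/3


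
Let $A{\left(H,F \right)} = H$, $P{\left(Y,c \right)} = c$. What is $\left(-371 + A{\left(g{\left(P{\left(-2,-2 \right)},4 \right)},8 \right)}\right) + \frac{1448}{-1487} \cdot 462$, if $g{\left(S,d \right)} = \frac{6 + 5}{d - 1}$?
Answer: $- \frac{3645602}{4461} \approx -817.22$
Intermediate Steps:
$g{\left(S,d \right)} = \frac{11}{-1 + d}$
$\left(-371 + A{\left(g{\left(P{\left(-2,-2 \right)},4 \right)},8 \right)}\right) + \frac{1448}{-1487} \cdot 462 = \left(-371 + \frac{11}{-1 + 4}\right) + \frac{1448}{-1487} \cdot 462 = \left(-371 + \frac{11}{3}\right) + 1448 \left(- \frac{1}{1487}\right) 462 = \left(-371 + 11 \cdot \frac{1}{3}\right) - \frac{668976}{1487} = \left(-371 + \frac{11}{3}\right) - \frac{668976}{1487} = - \frac{1102}{3} - \frac{668976}{1487} = - \frac{3645602}{4461}$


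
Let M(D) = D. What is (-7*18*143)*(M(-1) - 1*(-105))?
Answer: -1873872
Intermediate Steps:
(-7*18*143)*(M(-1) - 1*(-105)) = (-7*18*143)*(-1 - 1*(-105)) = (-126*143)*(-1 + 105) = -18018*104 = -1873872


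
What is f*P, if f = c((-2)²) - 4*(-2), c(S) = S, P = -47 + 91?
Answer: 528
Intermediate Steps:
P = 44
f = 12 (f = (-2)² - 4*(-2) = 4 + 8 = 12)
f*P = 12*44 = 528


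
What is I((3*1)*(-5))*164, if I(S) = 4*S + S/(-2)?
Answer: -8610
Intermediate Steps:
I(S) = 7*S/2 (I(S) = 4*S + S*(-½) = 4*S - S/2 = 7*S/2)
I((3*1)*(-5))*164 = (7*((3*1)*(-5))/2)*164 = (7*(3*(-5))/2)*164 = ((7/2)*(-15))*164 = -105/2*164 = -8610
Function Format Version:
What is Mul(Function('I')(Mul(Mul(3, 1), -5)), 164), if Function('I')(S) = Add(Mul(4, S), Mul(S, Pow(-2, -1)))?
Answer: -8610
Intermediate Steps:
Function('I')(S) = Mul(Rational(7, 2), S) (Function('I')(S) = Add(Mul(4, S), Mul(S, Rational(-1, 2))) = Add(Mul(4, S), Mul(Rational(-1, 2), S)) = Mul(Rational(7, 2), S))
Mul(Function('I')(Mul(Mul(3, 1), -5)), 164) = Mul(Mul(Rational(7, 2), Mul(Mul(3, 1), -5)), 164) = Mul(Mul(Rational(7, 2), Mul(3, -5)), 164) = Mul(Mul(Rational(7, 2), -15), 164) = Mul(Rational(-105, 2), 164) = -8610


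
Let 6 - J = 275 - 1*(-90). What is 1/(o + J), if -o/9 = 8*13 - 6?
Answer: -1/1241 ≈ -0.00080580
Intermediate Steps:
o = -882 (o = -9*(8*13 - 6) = -9*(104 - 6) = -9*98 = -882)
J = -359 (J = 6 - (275 - 1*(-90)) = 6 - (275 + 90) = 6 - 1*365 = 6 - 365 = -359)
1/(o + J) = 1/(-882 - 359) = 1/(-1241) = -1/1241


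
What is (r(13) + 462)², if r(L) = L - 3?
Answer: 222784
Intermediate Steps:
r(L) = -3 + L
(r(13) + 462)² = ((-3 + 13) + 462)² = (10 + 462)² = 472² = 222784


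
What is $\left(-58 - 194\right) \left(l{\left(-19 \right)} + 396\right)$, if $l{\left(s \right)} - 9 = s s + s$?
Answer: $-188244$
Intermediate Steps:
$l{\left(s \right)} = 9 + s + s^{2}$ ($l{\left(s \right)} = 9 + \left(s s + s\right) = 9 + \left(s^{2} + s\right) = 9 + \left(s + s^{2}\right) = 9 + s + s^{2}$)
$\left(-58 - 194\right) \left(l{\left(-19 \right)} + 396\right) = \left(-58 - 194\right) \left(\left(9 - 19 + \left(-19\right)^{2}\right) + 396\right) = \left(-58 - 194\right) \left(\left(9 - 19 + 361\right) + 396\right) = - 252 \left(351 + 396\right) = \left(-252\right) 747 = -188244$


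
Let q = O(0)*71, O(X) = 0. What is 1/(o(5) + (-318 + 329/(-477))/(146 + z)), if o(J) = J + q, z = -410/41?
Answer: 64872/172345 ≈ 0.37641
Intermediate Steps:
z = -10 (z = -410*1/41 = -10)
q = 0 (q = 0*71 = 0)
o(J) = J (o(J) = J + 0 = J)
1/(o(5) + (-318 + 329/(-477))/(146 + z)) = 1/(5 + (-318 + 329/(-477))/(146 - 10)) = 1/(5 + (-318 + 329*(-1/477))/136) = 1/(5 + (-318 - 329/477)/136) = 1/(5 + (1/136)*(-152015/477)) = 1/(5 - 152015/64872) = 1/(172345/64872) = 64872/172345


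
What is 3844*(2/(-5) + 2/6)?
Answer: -3844/15 ≈ -256.27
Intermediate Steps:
3844*(2/(-5) + 2/6) = 3844*(2*(-1/5) + 2*(1/6)) = 3844*(-2/5 + 1/3) = 3844*(-1/15) = -3844/15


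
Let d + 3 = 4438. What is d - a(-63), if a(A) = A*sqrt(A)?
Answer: 4435 + 189*I*sqrt(7) ≈ 4435.0 + 500.05*I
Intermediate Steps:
d = 4435 (d = -3 + 4438 = 4435)
a(A) = A**(3/2)
d - a(-63) = 4435 - (-63)**(3/2) = 4435 - (-189)*I*sqrt(7) = 4435 + 189*I*sqrt(7)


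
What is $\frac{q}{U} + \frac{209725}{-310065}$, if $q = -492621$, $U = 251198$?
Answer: $- \frac{41085406183}{15577541574} \approx -2.6375$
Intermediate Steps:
$\frac{q}{U} + \frac{209725}{-310065} = - \frac{492621}{251198} + \frac{209725}{-310065} = \left(-492621\right) \frac{1}{251198} + 209725 \left(- \frac{1}{310065}\right) = - \frac{492621}{251198} - \frac{41945}{62013} = - \frac{41085406183}{15577541574}$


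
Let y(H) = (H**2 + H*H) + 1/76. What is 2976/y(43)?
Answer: 75392/93683 ≈ 0.80476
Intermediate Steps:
y(H) = 1/76 + 2*H**2 (y(H) = (H**2 + H**2) + 1/76 = 2*H**2 + 1/76 = 1/76 + 2*H**2)
2976/y(43) = 2976/(1/76 + 2*43**2) = 2976/(1/76 + 2*1849) = 2976/(1/76 + 3698) = 2976/(281049/76) = 2976*(76/281049) = 75392/93683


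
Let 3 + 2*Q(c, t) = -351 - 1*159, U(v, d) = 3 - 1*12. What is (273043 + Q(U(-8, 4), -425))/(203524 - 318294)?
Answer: -545573/229540 ≈ -2.3768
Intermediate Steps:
U(v, d) = -9 (U(v, d) = 3 - 12 = -9)
Q(c, t) = -513/2 (Q(c, t) = -3/2 + (-351 - 1*159)/2 = -3/2 + (-351 - 159)/2 = -3/2 + (½)*(-510) = -3/2 - 255 = -513/2)
(273043 + Q(U(-8, 4), -425))/(203524 - 318294) = (273043 - 513/2)/(203524 - 318294) = (545573/2)/(-114770) = (545573/2)*(-1/114770) = -545573/229540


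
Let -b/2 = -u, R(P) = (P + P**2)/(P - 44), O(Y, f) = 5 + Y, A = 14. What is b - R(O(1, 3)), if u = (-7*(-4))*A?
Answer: 14917/19 ≈ 785.11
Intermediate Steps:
u = 392 (u = -7*(-4)*14 = 28*14 = 392)
R(P) = (P + P**2)/(-44 + P)
b = 784 (b = -(-2)*392 = -2*(-392) = 784)
b - R(O(1, 3)) = 784 - (5 + 1)*(1 + (5 + 1))/(-44 + (5 + 1)) = 784 - 6*(1 + 6)/(-44 + 6) = 784 - 6*7/(-38) = 784 - 6*(-1)*7/38 = 784 - 1*(-21/19) = 784 + 21/19 = 14917/19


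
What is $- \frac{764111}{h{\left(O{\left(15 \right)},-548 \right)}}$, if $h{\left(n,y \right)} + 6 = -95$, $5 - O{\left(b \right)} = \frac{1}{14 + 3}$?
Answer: $\frac{764111}{101} \approx 7565.5$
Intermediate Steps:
$O{\left(b \right)} = \frac{84}{17}$ ($O{\left(b \right)} = 5 - \frac{1}{14 + 3} = 5 - \frac{1}{17} = \frac{84}{17}$)
$h{\left(n,y \right)} = -101$ ($h{\left(n,y \right)} = -6 - 95 = -101$)
$- \frac{764111}{h{\left(O{\left(15 \right)},-548 \right)}} = - \frac{764111}{-101} = \left(-764111\right) \left(- \frac{1}{101}\right) = \frac{764111}{101}$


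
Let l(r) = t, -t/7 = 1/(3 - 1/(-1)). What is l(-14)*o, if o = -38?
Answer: 133/2 ≈ 66.500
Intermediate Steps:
t = -7/4 (t = -7/(3 - 1/(-1)) = -7/(3 - 1*(-1)) = -7/(3 + 1) = -7/4 ≈ -1.7500)
l(r) = -7/4
l(-14)*o = -7/4*(-38) = 133/2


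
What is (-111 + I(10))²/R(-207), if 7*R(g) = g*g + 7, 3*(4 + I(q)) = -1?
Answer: 209503/96426 ≈ 2.1727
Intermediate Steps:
I(q) = -13/3 (I(q) = -4 + (⅓)*(-1) = -4 - ⅓ = -13/3)
R(g) = 1 + g²/7 (R(g) = (g*g + 7)/7 = (g² + 7)/7 = (7 + g²)/7 = 1 + g²/7)
(-111 + I(10))²/R(-207) = (-111 - 13/3)²/(1 + (⅐)*(-207)²) = (-346/3)²/(1 + (⅐)*42849) = 119716/(9*(1 + 42849/7)) = 119716/(9*(42856/7)) = (119716/9)*(7/42856) = 209503/96426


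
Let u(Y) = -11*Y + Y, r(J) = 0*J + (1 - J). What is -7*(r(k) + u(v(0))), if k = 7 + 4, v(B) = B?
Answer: 70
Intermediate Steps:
k = 11
r(J) = 1 - J (r(J) = 0 + (1 - J) = 1 - J)
u(Y) = -10*Y
-7*(r(k) + u(v(0))) = -7*((1 - 1*11) - 10*0) = -7*((1 - 11) + 0) = -7*(-10 + 0) = -7*(-10) = 70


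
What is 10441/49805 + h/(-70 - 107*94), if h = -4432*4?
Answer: 61793093/31526565 ≈ 1.9600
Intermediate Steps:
h = -17728
10441/49805 + h/(-70 - 107*94) = 10441/49805 - 17728/(-70 - 107*94) = 10441*(1/49805) - 17728/(-70 - 10058) = 10441/49805 - 17728/(-10128) = 10441/49805 - 17728*(-1/10128) = 10441/49805 + 1108/633 = 61793093/31526565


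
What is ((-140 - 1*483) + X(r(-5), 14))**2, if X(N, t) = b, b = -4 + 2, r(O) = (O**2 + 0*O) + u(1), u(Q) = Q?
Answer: 390625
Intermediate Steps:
r(O) = 1 + O**2 (r(O) = (O**2 + 0*O) + 1 = (O**2 + 0) + 1 = O**2 + 1 = 1 + O**2)
b = -2
X(N, t) = -2
((-140 - 1*483) + X(r(-5), 14))**2 = ((-140 - 1*483) - 2)**2 = ((-140 - 483) - 2)**2 = (-623 - 2)**2 = (-625)**2 = 390625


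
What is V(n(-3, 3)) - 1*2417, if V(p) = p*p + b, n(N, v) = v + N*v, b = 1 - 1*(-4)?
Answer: -2376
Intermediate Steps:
b = 5 (b = 1 + 4 = 5)
V(p) = 5 + p² (V(p) = p*p + 5 = p² + 5 = 5 + p²)
V(n(-3, 3)) - 1*2417 = (5 + (3*(1 - 3))²) - 1*2417 = (5 + (3*(-2))²) - 2417 = (5 + (-6)²) - 2417 = (5 + 36) - 2417 = 41 - 2417 = -2376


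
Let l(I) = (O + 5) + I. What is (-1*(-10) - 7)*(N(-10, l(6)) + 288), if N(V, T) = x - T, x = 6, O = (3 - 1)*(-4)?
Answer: 873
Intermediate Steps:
O = -8 (O = 2*(-4) = -8)
l(I) = -3 + I (l(I) = (-8 + 5) + I = -3 + I)
N(V, T) = 6 - T
(-1*(-10) - 7)*(N(-10, l(6)) + 288) = (-1*(-10) - 7)*((6 - (-3 + 6)) + 288) = (10 - 7)*((6 - 1*3) + 288) = 3*((6 - 3) + 288) = 3*(3 + 288) = 3*291 = 873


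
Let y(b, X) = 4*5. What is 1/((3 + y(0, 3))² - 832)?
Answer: -1/303 ≈ -0.0033003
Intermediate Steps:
y(b, X) = 20
1/((3 + y(0, 3))² - 832) = 1/((3 + 20)² - 832) = 1/(23² - 832) = 1/(529 - 832) = 1/(-303) = -1/303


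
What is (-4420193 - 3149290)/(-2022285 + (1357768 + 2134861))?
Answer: -7569483/1470344 ≈ -5.1481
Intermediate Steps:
(-4420193 - 3149290)/(-2022285 + (1357768 + 2134861)) = -7569483/(-2022285 + 3492629) = -7569483/1470344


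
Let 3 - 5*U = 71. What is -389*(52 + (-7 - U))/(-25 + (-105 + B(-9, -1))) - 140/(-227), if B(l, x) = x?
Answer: 25964479/148685 ≈ 174.63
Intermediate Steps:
U = -68/5 (U = ⅗ - ⅕*71 = ⅗ - 71/5 = -68/5 ≈ -13.600)
-389*(52 + (-7 - U))/(-25 + (-105 + B(-9, -1))) - 140/(-227) = -389*(52 + (-7 - 1*(-68/5)))/(-25 + (-105 - 1)) - 140/(-227) = -389*(52 + (-7 + 68/5))/(-25 - 106) - 140*(-1/227) = -389/((-131/(52 + 33/5))) + 140/227 = -389/((-131/293/5)) + 140/227 = -389/((-131*5/293)) + 140/227 = -389/(-655/293) + 140/227 = -389*(-293/655) + 140/227 = 113977/655 + 140/227 = 25964479/148685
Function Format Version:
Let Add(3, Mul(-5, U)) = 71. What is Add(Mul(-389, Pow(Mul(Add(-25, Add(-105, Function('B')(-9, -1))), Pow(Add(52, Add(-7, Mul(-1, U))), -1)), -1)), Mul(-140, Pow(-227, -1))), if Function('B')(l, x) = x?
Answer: Rational(25964479, 148685) ≈ 174.63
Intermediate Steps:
U = Rational(-68, 5) (U = Add(Rational(3, 5), Mul(Rational(-1, 5), 71)) = Add(Rational(3, 5), Rational(-71, 5)) = Rational(-68, 5) ≈ -13.600)
Add(Mul(-389, Pow(Mul(Add(-25, Add(-105, Function('B')(-9, -1))), Pow(Add(52, Add(-7, Mul(-1, U))), -1)), -1)), Mul(-140, Pow(-227, -1))) = Add(Mul(-389, Pow(Mul(Add(-25, Add(-105, -1)), Pow(Add(52, Add(-7, Mul(-1, Rational(-68, 5)))), -1)), -1)), Mul(-140, Pow(-227, -1))) = Add(Mul(-389, Pow(Mul(Add(-25, -106), Pow(Add(52, Add(-7, Rational(68, 5))), -1)), -1)), Mul(-140, Rational(-1, 227))) = Add(Mul(-389, Pow(Mul(-131, Pow(Add(52, Rational(33, 5)), -1)), -1)), Rational(140, 227)) = Add(Mul(-389, Pow(Mul(-131, Pow(Rational(293, 5), -1)), -1)), Rational(140, 227)) = Add(Mul(-389, Pow(Mul(-131, Rational(5, 293)), -1)), Rational(140, 227)) = Add(Mul(-389, Pow(Rational(-655, 293), -1)), Rational(140, 227)) = Add(Mul(-389, Rational(-293, 655)), Rational(140, 227)) = Add(Rational(113977, 655), Rational(140, 227)) = Rational(25964479, 148685)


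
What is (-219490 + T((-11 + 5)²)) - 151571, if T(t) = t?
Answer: -371025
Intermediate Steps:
(-219490 + T((-11 + 5)²)) - 151571 = (-219490 + (-11 + 5)²) - 151571 = (-219490 + (-6)²) - 151571 = (-219490 + 36) - 151571 = -219454 - 151571 = -371025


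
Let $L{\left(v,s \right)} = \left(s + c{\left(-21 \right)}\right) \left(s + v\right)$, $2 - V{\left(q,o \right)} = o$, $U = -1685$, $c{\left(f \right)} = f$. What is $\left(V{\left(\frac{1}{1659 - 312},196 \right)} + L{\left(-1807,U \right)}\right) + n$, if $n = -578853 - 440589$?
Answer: $4937716$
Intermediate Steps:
$V{\left(q,o \right)} = 2 - o$
$L{\left(v,s \right)} = \left(-21 + s\right) \left(s + v\right)$ ($L{\left(v,s \right)} = \left(s - 21\right) \left(s + v\right) = \left(-21 + s\right) \left(s + v\right)$)
$n = -1019442$
$\left(V{\left(\frac{1}{1659 - 312},196 \right)} + L{\left(-1807,U \right)}\right) + n = \left(\left(2 - 196\right) - \left(-3118127 - 2839225\right)\right) - 1019442 = \left(\left(2 - 196\right) + \left(2839225 + 35385 + 37947 + 3044795\right)\right) - 1019442 = \left(-194 + 5957352\right) - 1019442 = 5957158 - 1019442 = 4937716$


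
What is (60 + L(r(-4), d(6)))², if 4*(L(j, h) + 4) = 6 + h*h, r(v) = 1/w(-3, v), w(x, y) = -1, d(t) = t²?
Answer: 582169/4 ≈ 1.4554e+5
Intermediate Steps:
r(v) = -1 (r(v) = 1/(-1) = -1)
L(j, h) = -5/2 + h²/4 (L(j, h) = -4 + (6 + h*h)/4 = -4 + (6 + h²)/4 = -4 + (3/2 + h²/4) = -5/2 + h²/4)
(60 + L(r(-4), d(6)))² = (60 + (-5/2 + (6²)²/4))² = (60 + (-5/2 + (¼)*36²))² = (60 + (-5/2 + (¼)*1296))² = (60 + (-5/2 + 324))² = (60 + 643/2)² = (763/2)² = 582169/4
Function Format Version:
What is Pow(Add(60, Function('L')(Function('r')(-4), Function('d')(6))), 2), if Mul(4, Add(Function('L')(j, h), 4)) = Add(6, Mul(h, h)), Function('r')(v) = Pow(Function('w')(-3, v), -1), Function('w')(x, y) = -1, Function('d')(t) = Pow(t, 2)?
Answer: Rational(582169, 4) ≈ 1.4554e+5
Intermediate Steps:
Function('r')(v) = -1 (Function('r')(v) = Pow(-1, -1) = -1)
Function('L')(j, h) = Add(Rational(-5, 2), Mul(Rational(1, 4), Pow(h, 2))) (Function('L')(j, h) = Add(-4, Mul(Rational(1, 4), Add(6, Mul(h, h)))) = Add(-4, Mul(Rational(1, 4), Add(6, Pow(h, 2)))) = Add(-4, Add(Rational(3, 2), Mul(Rational(1, 4), Pow(h, 2)))) = Add(Rational(-5, 2), Mul(Rational(1, 4), Pow(h, 2))))
Pow(Add(60, Function('L')(Function('r')(-4), Function('d')(6))), 2) = Pow(Add(60, Add(Rational(-5, 2), Mul(Rational(1, 4), Pow(Pow(6, 2), 2)))), 2) = Pow(Add(60, Add(Rational(-5, 2), Mul(Rational(1, 4), Pow(36, 2)))), 2) = Pow(Add(60, Add(Rational(-5, 2), Mul(Rational(1, 4), 1296))), 2) = Pow(Add(60, Add(Rational(-5, 2), 324)), 2) = Pow(Add(60, Rational(643, 2)), 2) = Pow(Rational(763, 2), 2) = Rational(582169, 4)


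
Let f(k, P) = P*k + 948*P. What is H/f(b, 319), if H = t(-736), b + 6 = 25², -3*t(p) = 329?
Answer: -329/1499619 ≈ -0.00021939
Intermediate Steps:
t(p) = -329/3 (t(p) = -⅓*329 = -329/3)
b = 619 (b = -6 + 25² = -6 + 625 = 619)
f(k, P) = 948*P + P*k
H = -329/3 ≈ -109.67
H/f(b, 319) = -329*1/(319*(948 + 619))/3 = -329/(3*(319*1567)) = -329/3/499873 = -329/3*1/499873 = -329/1499619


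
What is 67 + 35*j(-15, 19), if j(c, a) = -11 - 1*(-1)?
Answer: -283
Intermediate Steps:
j(c, a) = -10 (j(c, a) = -11 + 1 = -10)
67 + 35*j(-15, 19) = 67 + 35*(-10) = 67 - 350 = -283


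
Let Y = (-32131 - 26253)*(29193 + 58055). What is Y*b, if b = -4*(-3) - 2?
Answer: -50938872320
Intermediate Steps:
Y = -5093887232 (Y = -58384*87248 = -5093887232)
b = 10 (b = 12 - 2 = 10)
Y*b = -5093887232*10 = -50938872320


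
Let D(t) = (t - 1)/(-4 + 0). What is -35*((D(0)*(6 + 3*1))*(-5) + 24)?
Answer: -1785/4 ≈ -446.25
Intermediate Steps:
D(t) = ¼ - t/4 (D(t) = (-1 + t)/(-4) = (-1 + t)*(-¼) = ¼ - t/4)
-35*((D(0)*(6 + 3*1))*(-5) + 24) = -35*(((¼ - ¼*0)*(6 + 3*1))*(-5) + 24) = -35*(((¼ + 0)*(6 + 3))*(-5) + 24) = -35*(((¼)*9)*(-5) + 24) = -35*((9/4)*(-5) + 24) = -35*(-45/4 + 24) = -35*51/4 = -1785/4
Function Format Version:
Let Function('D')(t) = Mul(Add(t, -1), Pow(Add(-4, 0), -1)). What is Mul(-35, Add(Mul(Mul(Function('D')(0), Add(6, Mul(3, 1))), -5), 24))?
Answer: Rational(-1785, 4) ≈ -446.25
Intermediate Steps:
Function('D')(t) = Add(Rational(1, 4), Mul(Rational(-1, 4), t)) (Function('D')(t) = Mul(Add(-1, t), Pow(-4, -1)) = Mul(Add(-1, t), Rational(-1, 4)) = Add(Rational(1, 4), Mul(Rational(-1, 4), t)))
Mul(-35, Add(Mul(Mul(Function('D')(0), Add(6, Mul(3, 1))), -5), 24)) = Mul(-35, Add(Mul(Mul(Add(Rational(1, 4), Mul(Rational(-1, 4), 0)), Add(6, Mul(3, 1))), -5), 24)) = Mul(-35, Add(Mul(Mul(Add(Rational(1, 4), 0), Add(6, 3)), -5), 24)) = Mul(-35, Add(Mul(Mul(Rational(1, 4), 9), -5), 24)) = Mul(-35, Add(Mul(Rational(9, 4), -5), 24)) = Mul(-35, Add(Rational(-45, 4), 24)) = Mul(-35, Rational(51, 4)) = Rational(-1785, 4)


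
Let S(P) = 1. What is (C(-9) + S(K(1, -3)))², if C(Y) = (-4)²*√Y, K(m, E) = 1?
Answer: -2303 + 96*I ≈ -2303.0 + 96.0*I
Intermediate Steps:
C(Y) = 16*√Y
(C(-9) + S(K(1, -3)))² = (16*√(-9) + 1)² = (16*(3*I) + 1)² = (48*I + 1)² = (1 + 48*I)²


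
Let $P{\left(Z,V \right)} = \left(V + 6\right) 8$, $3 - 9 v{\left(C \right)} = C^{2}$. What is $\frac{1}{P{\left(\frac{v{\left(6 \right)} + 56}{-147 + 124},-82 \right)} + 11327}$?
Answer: $\frac{1}{10719} \approx 9.3292 \cdot 10^{-5}$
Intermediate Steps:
$v{\left(C \right)} = \frac{1}{3} - \frac{C^{2}}{9}$
$P{\left(Z,V \right)} = 48 + 8 V$ ($P{\left(Z,V \right)} = \left(6 + V\right) 8 = 48 + 8 V$)
$\frac{1}{P{\left(\frac{v{\left(6 \right)} + 56}{-147 + 124},-82 \right)} + 11327} = \frac{1}{\left(48 + 8 \left(-82\right)\right) + 11327} = \frac{1}{\left(48 - 656\right) + 11327} = \frac{1}{-608 + 11327} = \frac{1}{10719}$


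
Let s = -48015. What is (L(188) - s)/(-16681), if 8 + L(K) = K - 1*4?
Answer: -48191/16681 ≈ -2.8890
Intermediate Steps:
L(K) = -12 + K (L(K) = -8 + (K - 1*4) = -8 + (K - 4) = -8 + (-4 + K) = -12 + K)
(L(188) - s)/(-16681) = ((-12 + 188) - 1*(-48015))/(-16681) = (176 + 48015)*(-1/16681) = 48191*(-1/16681) = -48191/16681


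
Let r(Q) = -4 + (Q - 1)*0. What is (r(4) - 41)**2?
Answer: 2025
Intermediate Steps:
r(Q) = -4 (r(Q) = -4 + (-1 + Q)*0 = -4 + 0 = -4)
(r(4) - 41)**2 = (-4 - 41)**2 = (-45)**2 = 2025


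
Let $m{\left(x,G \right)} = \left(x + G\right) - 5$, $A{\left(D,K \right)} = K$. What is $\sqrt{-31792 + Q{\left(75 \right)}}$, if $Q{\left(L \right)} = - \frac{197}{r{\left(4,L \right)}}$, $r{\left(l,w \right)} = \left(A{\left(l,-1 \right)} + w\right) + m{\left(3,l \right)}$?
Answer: $\frac{i \sqrt{45911391}}{38} \approx 178.31 i$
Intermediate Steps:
$m{\left(x,G \right)} = -5 + G + x$ ($m{\left(x,G \right)} = \left(G + x\right) - 5 = -5 + G + x$)
$r{\left(l,w \right)} = -3 + l + w$ ($r{\left(l,w \right)} = \left(-1 + w\right) + \left(-5 + l + 3\right) = \left(-1 + w\right) + \left(-2 + l\right) = -3 + l + w$)
$Q{\left(L \right)} = - \frac{197}{1 + L}$ ($Q{\left(L \right)} = - \frac{197}{-3 + 4 + L} = - \frac{197}{1 + L}$)
$\sqrt{-31792 + Q{\left(75 \right)}} = \sqrt{-31792 - \frac{197}{1 + 75}} = \sqrt{-31792 - \frac{197}{76}} = \sqrt{- \frac{2416389}{76}} = \frac{i \sqrt{45911391}}{38}$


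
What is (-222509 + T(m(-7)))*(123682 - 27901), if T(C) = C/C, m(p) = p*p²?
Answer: -21312038748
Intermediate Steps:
m(p) = p³
T(C) = 1
(-222509 + T(m(-7)))*(123682 - 27901) = (-222509 + 1)*(123682 - 27901) = -222508*95781 = -21312038748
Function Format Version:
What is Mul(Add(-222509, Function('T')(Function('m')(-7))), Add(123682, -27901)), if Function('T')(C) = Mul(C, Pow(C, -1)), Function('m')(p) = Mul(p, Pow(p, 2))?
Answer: -21312038748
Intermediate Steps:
Function('m')(p) = Pow(p, 3)
Function('T')(C) = 1
Mul(Add(-222509, Function('T')(Function('m')(-7))), Add(123682, -27901)) = Mul(Add(-222509, 1), Add(123682, -27901)) = Mul(-222508, 95781) = -21312038748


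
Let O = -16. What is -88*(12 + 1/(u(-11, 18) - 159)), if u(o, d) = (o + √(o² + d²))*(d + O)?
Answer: -32700008/30981 + 176*√445/30981 ≈ -1055.4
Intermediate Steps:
u(o, d) = (-16 + d)*(o + √(d² + o²)) (u(o, d) = (o + √(o² + d²))*(d - 16) = (o + √(d² + o²))*(-16 + d) = (-16 + d)*(o + √(d² + o²)))
-88*(12 + 1/(u(-11, 18) - 159)) = -88*(12 + 1/((-16*(-11) - 16*√(18² + (-11)²) + 18*(-11) + 18*√(18² + (-11)²)) - 159)) = -88*(12 + 1/((176 - 16*√(324 + 121) - 198 + 18*√(324 + 121)) - 159)) = -88*(12 + 1/((176 - 16*√445 - 198 + 18*√445) - 159)) = -88*(12 + 1/((-22 + 2*√445) - 159)) = -88*(12 + 1/(-181 + 2*√445)) = -1056 - 88/(-181 + 2*√445)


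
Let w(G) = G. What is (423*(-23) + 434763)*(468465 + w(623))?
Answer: 199378348992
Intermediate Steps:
(423*(-23) + 434763)*(468465 + w(623)) = (423*(-23) + 434763)*(468465 + 623) = (-9729 + 434763)*469088 = 425034*469088 = 199378348992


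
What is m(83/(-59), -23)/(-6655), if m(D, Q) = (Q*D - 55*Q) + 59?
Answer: -1455/7139 ≈ -0.20381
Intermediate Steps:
m(D, Q) = 59 - 55*Q + D*Q (m(D, Q) = (D*Q - 55*Q) + 59 = (-55*Q + D*Q) + 59 = 59 - 55*Q + D*Q)
m(83/(-59), -23)/(-6655) = (59 - 55*(-23) + (83/(-59))*(-23))/(-6655) = (59 + 1265 + (83*(-1/59))*(-23))*(-1/6655) = (59 + 1265 - 83/59*(-23))*(-1/6655) = (59 + 1265 + 1909/59)*(-1/6655) = (80025/59)*(-1/6655) = -1455/7139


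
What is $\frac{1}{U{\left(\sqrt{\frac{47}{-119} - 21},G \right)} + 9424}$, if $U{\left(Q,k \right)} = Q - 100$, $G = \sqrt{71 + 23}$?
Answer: $\frac{554778}{5172751345} - \frac{i \sqrt{302974}}{10345502690} \approx 0.00010725 - 5.3205 \cdot 10^{-8} i$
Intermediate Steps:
$G = \sqrt{94} \approx 9.6954$
$U{\left(Q,k \right)} = -100 + Q$
$\frac{1}{U{\left(\sqrt{\frac{47}{-119} - 21},G \right)} + 9424} = \frac{1}{\left(-100 + \sqrt{\frac{47}{-119} - 21}\right) + 9424} = \frac{1}{\left(-100 + \sqrt{47 \left(- \frac{1}{119}\right) - 21}\right) + 9424} = \frac{1}{\left(-100 + \sqrt{- \frac{47}{119} - 21}\right) + 9424} = \frac{1}{\left(-100 + \sqrt{- \frac{2546}{119}}\right) + 9424} = \frac{1}{\left(-100 + \frac{i \sqrt{302974}}{119}\right) + 9424} = \frac{1}{9324 + \frac{i \sqrt{302974}}{119}}$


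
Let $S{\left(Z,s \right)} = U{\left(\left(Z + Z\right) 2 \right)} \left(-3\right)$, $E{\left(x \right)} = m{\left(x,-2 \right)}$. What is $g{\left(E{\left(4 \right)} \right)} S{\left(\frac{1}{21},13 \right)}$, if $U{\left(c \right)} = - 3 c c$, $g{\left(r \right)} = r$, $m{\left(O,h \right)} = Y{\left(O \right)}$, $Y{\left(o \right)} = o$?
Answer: $\frac{64}{49} \approx 1.3061$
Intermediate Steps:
$m{\left(O,h \right)} = O$
$E{\left(x \right)} = x$
$U{\left(c \right)} = - 3 c^{2}$
$S{\left(Z,s \right)} = 144 Z^{2}$ ($S{\left(Z,s \right)} = - 3 \left(\left(Z + Z\right) 2\right)^{2} \left(-3\right) = - 3 \left(2 Z 2\right)^{2} \left(-3\right) = - 3 \left(4 Z\right)^{2} \left(-3\right) = - 3 \cdot 16 Z^{2} \left(-3\right) = - 48 Z^{2} \left(-3\right) = 144 Z^{2}$)
$g{\left(E{\left(4 \right)} \right)} S{\left(\frac{1}{21},13 \right)} = 4 \cdot 144 \left(\frac{1}{21}\right)^{2} = 4 \cdot \frac{144}{441} = 4 \cdot 144 \cdot \frac{1}{441} = 4 \cdot \frac{16}{49} = \frac{64}{49}$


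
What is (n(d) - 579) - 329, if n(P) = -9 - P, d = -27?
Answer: -890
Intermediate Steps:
(n(d) - 579) - 329 = ((-9 - 1*(-27)) - 579) - 329 = ((-9 + 27) - 579) - 329 = (18 - 579) - 329 = -561 - 329 = -890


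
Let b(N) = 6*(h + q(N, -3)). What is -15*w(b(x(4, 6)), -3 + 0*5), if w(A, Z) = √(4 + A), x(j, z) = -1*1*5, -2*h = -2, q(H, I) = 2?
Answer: -15*√22 ≈ -70.356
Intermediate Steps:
h = 1 (h = -½*(-2) = 1)
x(j, z) = -5 (x(j, z) = -1*5 = -5)
b(N) = 18 (b(N) = 6*(1 + 2) = 6*3 = 18)
-15*w(b(x(4, 6)), -3 + 0*5) = -15*√(4 + 18) = -15*√22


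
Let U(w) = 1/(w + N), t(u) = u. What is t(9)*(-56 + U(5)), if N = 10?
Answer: -2517/5 ≈ -503.40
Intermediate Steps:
U(w) = 1/(10 + w) (U(w) = 1/(w + 10) = 1/(10 + w))
t(9)*(-56 + U(5)) = 9*(-56 + 1/(10 + 5)) = 9*(-56 + 1/15) = 9*(-839/15) = -2517/5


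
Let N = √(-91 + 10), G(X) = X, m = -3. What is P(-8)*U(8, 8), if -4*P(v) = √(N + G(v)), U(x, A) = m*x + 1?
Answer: 23*√(-8 + 9*I)/4 ≈ 8.1739 + 18.202*I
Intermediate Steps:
N = 9*I (N = √(-81) = 9*I ≈ 9.0*I)
U(x, A) = 1 - 3*x (U(x, A) = -3*x + 1 = 1 - 3*x)
P(v) = -√(v + 9*I)/4 (P(v) = -√(9*I + v)/4 = -√(v + 9*I)/4)
P(-8)*U(8, 8) = (-√(-8 + 9*I)/4)*(1 - 3*8) = (-√(-8 + 9*I)/4)*(1 - 24) = -√(-8 + 9*I)/4*(-23) = 23*√(-8 + 9*I)/4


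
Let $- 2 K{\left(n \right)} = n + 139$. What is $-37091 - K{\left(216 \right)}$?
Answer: $- \frac{73827}{2} \approx -36914.0$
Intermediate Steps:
$K{\left(n \right)} = - \frac{139}{2} - \frac{n}{2}$ ($K{\left(n \right)} = - \frac{n + 139}{2} = - \frac{139 + n}{2} = - \frac{139}{2} - \frac{n}{2}$)
$-37091 - K{\left(216 \right)} = -37091 - \left(- \frac{139}{2} - 108\right) = -37091 - - \frac{355}{2} = -37091 + \frac{355}{2} = - \frac{73827}{2}$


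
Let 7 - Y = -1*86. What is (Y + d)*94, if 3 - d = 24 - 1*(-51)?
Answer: 1974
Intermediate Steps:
Y = 93 (Y = 7 - (-1)*86 = 7 - 1*(-86) = 7 + 86 = 93)
d = -72 (d = 3 - (24 - 1*(-51)) = 3 - (24 + 51) = 3 - 1*75 = 3 - 75 = -72)
(Y + d)*94 = (93 - 72)*94 = 21*94 = 1974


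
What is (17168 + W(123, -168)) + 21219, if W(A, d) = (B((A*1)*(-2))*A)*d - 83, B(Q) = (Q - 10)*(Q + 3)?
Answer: -1285427808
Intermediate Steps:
B(Q) = (-10 + Q)*(3 + Q)
W(A, d) = -83 + A*d*(-30 + 4*A**2 + 14*A) (W(A, d) = ((-30 + ((A*1)*(-2))**2 - 7*A*1*(-2))*A)*d - 83 = ((-30 + (A*(-2))**2 - 7*A*(-2))*A)*d - 83 = ((-30 + (-2*A)**2 - (-14)*A)*A)*d - 83 = ((-30 + 4*A**2 + 14*A)*A)*d - 83 = (A*(-30 + 4*A**2 + 14*A))*d - 83 = A*d*(-30 + 4*A**2 + 14*A) - 83 = -83 + A*d*(-30 + 4*A**2 + 14*A))
(17168 + W(123, -168)) + 21219 = (17168 + (-83 + 2*123*(-168)*(-15 + 2*123**2 + 7*123))) + 21219 = (17168 + (-83 + 2*123*(-168)*(-15 + 2*15129 + 861))) + 21219 = (17168 + (-83 + 2*123*(-168)*(-15 + 30258 + 861))) + 21219 = (17168 + (-83 + 2*123*(-168)*31104)) + 21219 = (17168 + (-83 - 1285466112)) + 21219 = (17168 - 1285466195) + 21219 = -1285449027 + 21219 = -1285427808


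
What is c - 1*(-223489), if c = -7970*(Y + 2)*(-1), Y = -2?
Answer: 223489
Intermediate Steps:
c = 0 (c = -7970*(-2 + 2)*(-1) = -0*(-1) = -7970*0 = 0)
c - 1*(-223489) = 0 - 1*(-223489) = 0 + 223489 = 223489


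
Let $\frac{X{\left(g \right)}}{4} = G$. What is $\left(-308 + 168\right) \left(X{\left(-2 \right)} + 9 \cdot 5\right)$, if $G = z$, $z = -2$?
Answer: $-5180$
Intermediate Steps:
$G = -2$
$X{\left(g \right)} = -8$ ($X{\left(g \right)} = 4 \left(-2\right) = -8$)
$\left(-308 + 168\right) \left(X{\left(-2 \right)} + 9 \cdot 5\right) = \left(-308 + 168\right) \left(-8 + 9 \cdot 5\right) = - 140 \left(-8 + 45\right) = \left(-140\right) 37 = -5180$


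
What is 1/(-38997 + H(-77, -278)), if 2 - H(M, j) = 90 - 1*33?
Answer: -1/39052 ≈ -2.5607e-5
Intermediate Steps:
H(M, j) = -55 (H(M, j) = 2 - (90 - 1*33) = 2 - (90 - 33) = 2 - 1*57 = 2 - 57 = -55)
1/(-38997 + H(-77, -278)) = 1/(-38997 - 55) = 1/(-39052) = -1/39052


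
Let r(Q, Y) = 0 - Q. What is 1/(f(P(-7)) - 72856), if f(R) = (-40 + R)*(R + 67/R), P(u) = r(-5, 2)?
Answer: -1/73500 ≈ -1.3605e-5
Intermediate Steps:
r(Q, Y) = -Q
P(u) = 5 (P(u) = -1*(-5) = 5)
1/(f(P(-7)) - 72856) = 1/((67 + 5**2 - 2680/5 - 40*5) - 72856) = 1/((67 + 25 - 2680*1/5 - 200) - 72856) = 1/((67 + 25 - 536 - 200) - 72856) = 1/(-644 - 72856) = 1/(-73500) = -1/73500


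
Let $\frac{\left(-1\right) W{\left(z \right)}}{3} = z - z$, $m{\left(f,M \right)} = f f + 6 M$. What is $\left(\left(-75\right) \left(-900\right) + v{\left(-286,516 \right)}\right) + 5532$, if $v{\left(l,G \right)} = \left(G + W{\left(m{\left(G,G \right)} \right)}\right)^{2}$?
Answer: $339288$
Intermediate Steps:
$m{\left(f,M \right)} = f^{2} + 6 M$
$W{\left(z \right)} = 0$ ($W{\left(z \right)} = - 3 \left(z - z\right) = \left(-3\right) 0 = 0$)
$v{\left(l,G \right)} = G^{2}$ ($v{\left(l,G \right)} = \left(G + 0\right)^{2} = G^{2}$)
$\left(\left(-75\right) \left(-900\right) + v{\left(-286,516 \right)}\right) + 5532 = \left(\left(-75\right) \left(-900\right) + 516^{2}\right) + 5532 = \left(67500 + 266256\right) + 5532 = 333756 + 5532 = 339288$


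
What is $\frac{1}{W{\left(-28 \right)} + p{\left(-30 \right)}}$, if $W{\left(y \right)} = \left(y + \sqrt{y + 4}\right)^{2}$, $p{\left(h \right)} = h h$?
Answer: $\frac{i}{4 \left(28 \sqrt{6} + 415 i\right)} \approx 0.00058639 + 9.6911 \cdot 10^{-5} i$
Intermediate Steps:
$p{\left(h \right)} = h^{2}$
$W{\left(y \right)} = \left(y + \sqrt{4 + y}\right)^{2}$
$\frac{1}{W{\left(-28 \right)} + p{\left(-30 \right)}} = \frac{1}{\left(-28 + \sqrt{4 - 28}\right)^{2} + \left(-30\right)^{2}} = \frac{1}{\left(-28 + \sqrt{-24}\right)^{2} + 900} = \frac{1}{\left(-28 + 2 i \sqrt{6}\right)^{2} + 900} = \frac{1}{900 + \left(-28 + 2 i \sqrt{6}\right)^{2}}$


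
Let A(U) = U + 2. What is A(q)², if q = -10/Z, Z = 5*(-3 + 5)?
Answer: 1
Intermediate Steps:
Z = 10 (Z = 5*2 = 10)
q = -1 (q = -10/10 = -10*⅒ = -1)
A(U) = 2 + U
A(q)² = (2 - 1)² = 1² = 1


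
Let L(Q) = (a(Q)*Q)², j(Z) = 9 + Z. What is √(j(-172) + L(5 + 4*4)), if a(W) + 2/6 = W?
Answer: √188193 ≈ 433.81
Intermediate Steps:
a(W) = -⅓ + W
L(Q) = Q²*(-⅓ + Q)² (L(Q) = ((-⅓ + Q)*Q)² = (Q*(-⅓ + Q))² = Q²*(-⅓ + Q)²)
√(j(-172) + L(5 + 4*4)) = √((9 - 172) + (5 + 4*4)²*(-1 + 3*(5 + 4*4))²/9) = √(-163 + (5 + 16)²*(-1 + 3*(5 + 16))²/9) = √(-163 + (⅑)*21²*(-1 + 3*21)²) = √(-163 + (⅑)*441*(-1 + 63)²) = √(-163 + (⅑)*441*62²) = √(-163 + (⅑)*441*3844) = √(-163 + 188356) = √188193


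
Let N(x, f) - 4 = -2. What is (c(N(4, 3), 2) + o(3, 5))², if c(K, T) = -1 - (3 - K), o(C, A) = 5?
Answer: 9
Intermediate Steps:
N(x, f) = 2 (N(x, f) = 4 - 2 = 2)
c(K, T) = -4 + K (c(K, T) = -1 + (-3 + K) = -4 + K)
(c(N(4, 3), 2) + o(3, 5))² = ((-4 + 2) + 5)² = (-2 + 5)² = 3² = 9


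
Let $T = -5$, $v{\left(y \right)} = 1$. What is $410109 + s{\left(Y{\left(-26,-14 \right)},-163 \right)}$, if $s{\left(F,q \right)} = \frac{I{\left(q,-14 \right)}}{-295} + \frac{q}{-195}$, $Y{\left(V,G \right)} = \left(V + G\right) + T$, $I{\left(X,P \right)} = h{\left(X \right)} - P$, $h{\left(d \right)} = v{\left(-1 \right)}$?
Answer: $\frac{4718313077}{11505} \approx 4.1011 \cdot 10^{5}$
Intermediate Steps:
$h{\left(d \right)} = 1$
$I{\left(X,P \right)} = 1 - P$
$Y{\left(V,G \right)} = -5 + G + V$ ($Y{\left(V,G \right)} = \left(V + G\right) - 5 = \left(G + V\right) - 5 = -5 + G + V$)
$s{\left(F,q \right)} = - \frac{3}{59} - \frac{q}{195}$ ($s{\left(F,q \right)} = \frac{1 - -14}{-295} + \frac{q}{-195} = \left(1 + 14\right) \left(- \frac{1}{295}\right) + q \left(- \frac{1}{195}\right) = 15 \left(- \frac{1}{295}\right) - \frac{q}{195} = - \frac{3}{59} - \frac{q}{195}$)
$410109 + s{\left(Y{\left(-26,-14 \right)},-163 \right)} = 410109 - - \frac{9032}{11505} = 410109 + \left(- \frac{3}{59} + \frac{163}{195}\right) = 410109 + \frac{9032}{11505} = \frac{4718313077}{11505}$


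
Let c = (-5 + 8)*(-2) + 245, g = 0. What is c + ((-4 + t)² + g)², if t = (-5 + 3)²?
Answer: 239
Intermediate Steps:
t = 4 (t = (-2)² = 4)
c = 239 (c = 3*(-2) + 245 = -6 + 245 = 239)
c + ((-4 + t)² + g)² = 239 + ((-4 + 4)² + 0)² = 239 + (0² + 0)² = 239 + (0 + 0)² = 239 + 0² = 239 + 0 = 239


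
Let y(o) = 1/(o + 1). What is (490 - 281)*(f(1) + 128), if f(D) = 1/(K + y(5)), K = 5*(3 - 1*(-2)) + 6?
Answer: 454898/17 ≈ 26759.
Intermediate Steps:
K = 31 (K = 5*(3 + 2) + 6 = 5*5 + 6 = 25 + 6 = 31)
y(o) = 1/(1 + o)
f(D) = 6/187 (f(D) = 1/(31 + 1/(1 + 5)) = 1/(31 + 1/6) = 1/(31 + ⅙) = 1/(187/6) = 6/187)
(490 - 281)*(f(1) + 128) = (490 - 281)*(6/187 + 128) = 209*(23942/187) = 454898/17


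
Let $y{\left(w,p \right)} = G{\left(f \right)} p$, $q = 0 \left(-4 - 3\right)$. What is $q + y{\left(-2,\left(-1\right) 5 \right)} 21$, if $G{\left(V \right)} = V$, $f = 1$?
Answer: $-105$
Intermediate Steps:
$q = 0$ ($q = 0 \left(-7\right) = 0$)
$y{\left(w,p \right)} = p$ ($y{\left(w,p \right)} = 1 p = p$)
$q + y{\left(-2,\left(-1\right) 5 \right)} 21 = 0 + \left(-1\right) 5 \cdot 21 = 0 - 105 = -105$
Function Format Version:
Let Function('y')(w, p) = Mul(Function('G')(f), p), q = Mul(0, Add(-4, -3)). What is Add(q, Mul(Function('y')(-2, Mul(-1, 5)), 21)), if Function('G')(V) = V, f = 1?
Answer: -105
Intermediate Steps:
q = 0 (q = Mul(0, -7) = 0)
Function('y')(w, p) = p (Function('y')(w, p) = Mul(1, p) = p)
Add(q, Mul(Function('y')(-2, Mul(-1, 5)), 21)) = Add(0, Mul(Mul(-1, 5), 21)) = Add(0, Mul(-5, 21)) = Add(0, -105) = -105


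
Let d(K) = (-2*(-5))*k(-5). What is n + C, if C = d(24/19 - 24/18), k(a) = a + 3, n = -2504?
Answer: -2524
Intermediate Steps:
k(a) = 3 + a
d(K) = -20 (d(K) = (-2*(-5))*(3 - 5) = 10*(-2) = -20)
C = -20
n + C = -2504 - 20 = -2524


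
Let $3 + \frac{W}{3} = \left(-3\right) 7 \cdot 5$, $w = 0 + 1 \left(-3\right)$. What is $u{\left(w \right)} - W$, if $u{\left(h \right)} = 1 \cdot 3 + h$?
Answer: $324$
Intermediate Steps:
$w = -3$ ($w = 0 - 3 = -3$)
$u{\left(h \right)} = 3 + h$
$W = -324$ ($W = -9 + 3 \left(-3\right) 7 \cdot 5 = -9 + 3 \left(\left(-21\right) 5\right) = -9 + 3 \left(-105\right) = -9 - 315 = -324$)
$u{\left(w \right)} - W = \left(3 - 3\right) - -324 = 0 + 324 = 324$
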